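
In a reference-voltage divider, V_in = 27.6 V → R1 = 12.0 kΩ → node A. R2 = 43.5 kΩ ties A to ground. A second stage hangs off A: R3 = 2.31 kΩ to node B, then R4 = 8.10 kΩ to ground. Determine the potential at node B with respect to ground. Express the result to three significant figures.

Looking into the second stage from A: R3 + R4 = 10.41 kΩ appears in parallel with R2.
Effective lower resistance at A: R2 ‖ 10.41 = 8.400 kΩ.
So V_A = 27.6 × 0.4118 = 11.36 V.
Then the unloaded second divider: V_B = V_A × R4/(R3+R4) = 11.36 × 0.7781 = 8.843 V.

V_B ≈ 8.84 V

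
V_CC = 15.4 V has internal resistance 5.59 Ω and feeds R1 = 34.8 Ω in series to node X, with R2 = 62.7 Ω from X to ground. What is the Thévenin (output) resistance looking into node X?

R_th ≈ 24.6 Ω

R1' = 5.59 + 34.8 = 40.39 Ω (source resistance + R1).
Zeroing V_CC shorts the top of R1' to ground, so R_th = R1' ‖ R2 = 24.57 Ω.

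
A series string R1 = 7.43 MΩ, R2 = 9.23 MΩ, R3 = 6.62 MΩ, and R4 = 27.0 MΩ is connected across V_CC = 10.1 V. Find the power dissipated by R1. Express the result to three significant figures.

P ≈ 0.300 µW

Series current I = V_CC/ΣR = 10.1/50.28 = 0.2009 µA.
V(R1) = I·R = 1.493 V; P = V·I = 1.493 × 0.2009 = 0.2998 µW.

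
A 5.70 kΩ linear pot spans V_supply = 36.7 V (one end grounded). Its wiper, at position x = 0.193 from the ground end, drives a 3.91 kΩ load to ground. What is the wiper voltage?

V_out ≈ 5.77 V

Split the track: R_lower = x·R_p = 1.100 kΩ, R_upper = (1−x)·R_p = 4.600 kΩ.
Lower segment in parallel with the load: 1.100 ‖ 3.91 = 0.8585 kΩ.
Loaded-divider output: V_out = 36.7 × 0.1573 = 5.772 V.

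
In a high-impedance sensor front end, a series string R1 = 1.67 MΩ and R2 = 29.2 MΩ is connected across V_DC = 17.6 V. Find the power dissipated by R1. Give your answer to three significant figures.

Series current I = V_DC/ΣR = 17.6/30.87 = 0.5701 µA.
P(R1) = I²·R1 = (0.5701)² × 1.67 = 0.5428 µW.

P ≈ 0.543 µW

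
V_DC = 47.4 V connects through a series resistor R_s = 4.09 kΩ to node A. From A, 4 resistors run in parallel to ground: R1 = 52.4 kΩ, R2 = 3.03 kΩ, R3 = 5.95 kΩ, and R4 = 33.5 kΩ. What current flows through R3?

Parallel bank: R_p = 1/(1/52.4 + 1/3.03 + 1/5.95 + 1/33.5) = 1.828 kΩ.
V_A by voltage divider: V_A = 47.4 × 1.828/(4.09 + 1.828) = 14.64 V.
Branch current I = V_A/R3 = 14.64/5.95 = 2.461 mA.

I ≈ 2.46 mA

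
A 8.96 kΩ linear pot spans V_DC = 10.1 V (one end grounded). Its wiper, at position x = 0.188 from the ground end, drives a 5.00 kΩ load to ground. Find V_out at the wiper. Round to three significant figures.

Split the track: R_lower = x·R_p = 1.684 kΩ, R_upper = (1−x)·R_p = 7.276 kΩ.
(x·R_p) ‖ R_L = 1.260 kΩ.
Loaded-divider output: V_out = 10.1 × 0.1476 = 1.491 V.

V_out ≈ 1.49 V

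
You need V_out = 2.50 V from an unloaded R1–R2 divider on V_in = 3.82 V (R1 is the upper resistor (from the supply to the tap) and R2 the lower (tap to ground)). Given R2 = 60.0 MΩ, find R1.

V_out/V_in = R2/(R1+R2) = 0.6545.
Rearranging, R1 = R2·(1−k)/k = 60.0 × 0.5280 = 31.68 MΩ.

R1 ≈ 31.7 MΩ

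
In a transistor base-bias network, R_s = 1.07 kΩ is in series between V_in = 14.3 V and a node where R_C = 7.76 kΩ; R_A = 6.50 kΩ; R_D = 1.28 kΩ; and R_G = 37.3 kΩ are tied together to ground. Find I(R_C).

I ≈ 0.850 mA

Parallel bank: R_p = 1/(1/7.76 + 1/6.50 + 1/1.28 + 1/37.3) = 0.9168 kΩ.
V_A by voltage divider: V_A = 14.3 × 0.9168/(1.07 + 0.9168) = 6.599 V.
Branch current I = V_A/R_C = 6.599/7.76 = 0.8503 mA.
(Equivalently: I_total = 7.198 mA, then current-divider fraction G_k/ΣG = 0.1181.)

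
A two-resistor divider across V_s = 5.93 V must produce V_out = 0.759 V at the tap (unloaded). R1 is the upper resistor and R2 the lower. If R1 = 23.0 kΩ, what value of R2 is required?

Required fraction k = V_out/V_s = 0.1280.
R2 = R1 · 0.1280/(1 − 0.1280) = 3.376 kΩ.

R2 ≈ 3.38 kΩ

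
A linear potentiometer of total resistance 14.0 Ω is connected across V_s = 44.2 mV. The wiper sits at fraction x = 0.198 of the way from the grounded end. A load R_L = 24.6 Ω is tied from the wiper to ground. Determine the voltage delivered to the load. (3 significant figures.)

The pot divides into 11.23 Ω above the wiper and 2.772 Ω below.
R_L loads the lower segment: effective lower R = 2.491 Ω.
V_out = 44.2 × 2.491/(11.23 + 2.491) = 8.026 mV.
(Unloaded: V_out = x·V_s = 8.75 mV.)

V_out ≈ 8.03 mV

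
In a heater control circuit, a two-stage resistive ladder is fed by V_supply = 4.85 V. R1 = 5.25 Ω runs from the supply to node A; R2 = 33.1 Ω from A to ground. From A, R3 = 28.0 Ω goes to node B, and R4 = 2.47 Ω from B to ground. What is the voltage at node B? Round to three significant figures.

V_B ≈ 0.295 V

Node A sees R2 in parallel with the series input of stage 2, R3 + R4 = 30.47 Ω.
Effective lower resistance at A: R2 ‖ 30.47 = 15.87 Ω.
First divider: V_A = V_supply · 15.87/(5.25 + 15.87) = 3.644 V.
Then the unloaded second divider: V_B = V_A × R4/(R3+R4) = 3.644 × 0.08106 = 0.2954 V.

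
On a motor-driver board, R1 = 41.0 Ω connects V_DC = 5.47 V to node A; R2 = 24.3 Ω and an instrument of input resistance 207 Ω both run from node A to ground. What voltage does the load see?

V_out ≈ 1.90 V

First combine the lower leg with the load: R2 ‖ R_L = 21.75 Ω.
Then V_out = V_DC · R2'/(R1 + R2') = 5.47 × 21.75/62.75 = 1.896 V.
(Unloaded it would be 2.04 V; the load pulls it down.)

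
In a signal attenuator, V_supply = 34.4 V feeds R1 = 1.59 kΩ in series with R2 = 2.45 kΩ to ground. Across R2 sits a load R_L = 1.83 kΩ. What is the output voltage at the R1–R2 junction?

V_out ≈ 13.7 V

First combine the lower leg with the load: R2 ‖ R_L = 1.048 kΩ.
Then V_out = V_supply · R2'/(R1 + R2') = 34.4 × 1.048/2.638 = 13.66 V.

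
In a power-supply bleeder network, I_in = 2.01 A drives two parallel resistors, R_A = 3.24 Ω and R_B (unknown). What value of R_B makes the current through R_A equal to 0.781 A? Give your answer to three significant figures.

The fraction through R_A equals R_B/(R_A+R_B).
0.781/2.01 = R_B/(R_A + R_B) → R_B = R_A · (0.3886)/(1 − 0.3886) = 3.24 × 0.6355 = 2.059 Ω.

R_B ≈ 2.06 Ω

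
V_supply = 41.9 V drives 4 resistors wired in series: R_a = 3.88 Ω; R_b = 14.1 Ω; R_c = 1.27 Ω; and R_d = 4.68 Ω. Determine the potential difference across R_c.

V ≈ 2.22 V

ΣR = 3.88 + 14.1 + 1.27 + 4.68 = 23.93 Ω.
Voltage divider: V = V_supply · (1.270 / 23.93) = 41.9 × 0.05307 = 2.224 V.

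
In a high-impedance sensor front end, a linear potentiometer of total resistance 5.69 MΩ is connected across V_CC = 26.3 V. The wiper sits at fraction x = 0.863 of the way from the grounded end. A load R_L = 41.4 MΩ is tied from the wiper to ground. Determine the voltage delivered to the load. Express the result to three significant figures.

V_out ≈ 22.3 V

The pot divides into 0.7795 MΩ above the wiper and 4.910 MΩ below.
R_L loads the lower segment: effective lower R = 4.390 MΩ.
Then V_out = V_CC · 4.390/(0.7795 + 4.390) = 22.33 V.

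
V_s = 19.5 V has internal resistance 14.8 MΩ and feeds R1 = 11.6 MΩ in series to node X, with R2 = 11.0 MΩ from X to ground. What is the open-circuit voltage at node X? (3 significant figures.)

V_th ≈ 5.74 V

R1' = 14.8 + 11.6 = 26.40 MΩ (source resistance + R1).
V_th is the unloaded tap voltage: V_s · R2/(R1'+R2) = 19.5 × 0.2941 = 5.735 V.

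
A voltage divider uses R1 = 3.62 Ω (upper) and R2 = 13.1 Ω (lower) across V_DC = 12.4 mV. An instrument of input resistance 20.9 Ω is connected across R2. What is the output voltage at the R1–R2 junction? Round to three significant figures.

V_out ≈ 8.55 mV

R2 ‖ R_L = (13.1 × 20.9)/(13.1 + 20.9) = 8.053 Ω.
Then V_out = V_DC · R2'/(R1 + R2') = 12.4 × 8.053/11.67 = 8.554 mV.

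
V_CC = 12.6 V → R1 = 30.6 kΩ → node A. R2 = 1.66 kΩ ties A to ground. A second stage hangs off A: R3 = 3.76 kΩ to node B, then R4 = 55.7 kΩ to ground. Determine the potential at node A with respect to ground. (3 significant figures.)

Looking into the second stage from A: R3 + R4 = 59.46 kΩ appears in parallel with R2.
R2 ‖ (R3+R4) = 1.615 kΩ.
So V_A = 12.6 × 0.05013 = 0.6316 V.

V_A ≈ 0.632 V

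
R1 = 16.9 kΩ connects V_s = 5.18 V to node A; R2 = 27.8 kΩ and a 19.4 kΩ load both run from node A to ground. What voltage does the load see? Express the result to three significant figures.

The load sits in parallel with R2, giving an effective lower resistance R2' = R2·R_L/(R2+R_L) = 11.43 kΩ.
Voltage divider with the loaded lower leg: V_out = 5.18 × 11.43/(16.9 + 11.43) = 5.18 × 0.4034 = 2.090 V.
(Unloaded it would be 3.22 V; the load pulls it down.)

V_out ≈ 2.09 V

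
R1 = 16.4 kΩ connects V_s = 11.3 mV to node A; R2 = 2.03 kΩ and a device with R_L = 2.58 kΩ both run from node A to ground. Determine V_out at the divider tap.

First combine the lower leg with the load: R2 ‖ R_L = 1.136 kΩ.
Voltage divider with the loaded lower leg: V_out = 11.3 × 1.136/(16.4 + 1.136) = 11.3 × 0.06479 = 0.7321 mV.
(Unloaded it would be 1.24 mV; the load pulls it down.)

V_out ≈ 0.732 mV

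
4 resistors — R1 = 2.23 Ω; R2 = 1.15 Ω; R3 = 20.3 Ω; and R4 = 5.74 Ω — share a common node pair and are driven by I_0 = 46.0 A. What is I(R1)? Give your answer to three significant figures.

I ≈ 13.4 A

ΣG = 1/2.23 + 1/1.15 + 1/20.3 + 1/5.74 = 1.541.
By the current-divider rule, I = I_0 · G_k/ΣG = 46.0 × 0.2909 = 13.38 A.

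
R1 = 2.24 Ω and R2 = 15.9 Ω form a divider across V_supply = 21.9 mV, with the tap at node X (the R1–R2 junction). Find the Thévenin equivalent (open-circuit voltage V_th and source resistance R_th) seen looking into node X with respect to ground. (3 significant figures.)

V_th ≈ 19.2 mV, R_th ≈ 1.96 Ω

Open-circuit (no load on X): V_th = V_supply · R2/(R1 + R2) = 21.9 × 15.9/(2.240 + 15.9) = 19.20 mV.
Zeroing V_supply shorts the top of R1 to ground, so R_th = R1 ‖ R2 = 1.963 Ω.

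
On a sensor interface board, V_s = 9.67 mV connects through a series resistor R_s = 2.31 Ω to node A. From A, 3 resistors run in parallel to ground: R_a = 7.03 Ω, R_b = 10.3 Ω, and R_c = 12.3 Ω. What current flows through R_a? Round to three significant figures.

Combine the parallel branches: R_p = (1/7.03 + 1/10.3 + 1/12.3)⁻¹ = 3.119 Ω.
V_A = 9.67 × 3.119/5.429 = 5.555 mV.
I(R_a) = V_A / R_a = 5.555/7.03 = 0.7902 mA.

I ≈ 0.790 mA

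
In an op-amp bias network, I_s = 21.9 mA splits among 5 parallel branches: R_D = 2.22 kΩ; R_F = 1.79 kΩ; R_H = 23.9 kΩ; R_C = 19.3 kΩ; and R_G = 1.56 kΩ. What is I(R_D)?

I ≈ 5.66 mA

Total conductance ΣG = 1/2.22 + 1/1.79 + 1/23.9 + 1/19.3 + 1/1.56 = 1.744 (units of 1/kΩ).
R_D takes the fraction G_k/ΣG = 0.4505/1.744 = 0.2583, so I = 21.9 × 0.2583 = 5.657 mA.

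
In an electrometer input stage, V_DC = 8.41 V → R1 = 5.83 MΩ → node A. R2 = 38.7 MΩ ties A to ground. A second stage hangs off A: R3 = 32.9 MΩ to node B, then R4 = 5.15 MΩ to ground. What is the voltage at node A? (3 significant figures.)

V_A ≈ 6.45 V

Looking into the second stage from A: R3 + R4 = 38.05 MΩ appears in parallel with R2.
Effective lower resistance at A: R2 ‖ 38.05 = 19.19 MΩ.
So V_A = 8.41 × 0.7670 = 6.450 V.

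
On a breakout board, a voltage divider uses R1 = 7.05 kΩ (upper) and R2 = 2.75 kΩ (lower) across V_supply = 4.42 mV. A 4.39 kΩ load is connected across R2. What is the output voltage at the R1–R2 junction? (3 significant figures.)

V_out ≈ 0.855 mV

The load sits in parallel with R2, giving an effective lower resistance R2' = R2·R_L/(R2+R_L) = 1.691 kΩ.
Voltage divider with the loaded lower leg: V_out = 4.42 × 1.691/(7.05 + 1.691) = 4.42 × 0.1934 = 0.8550 mV.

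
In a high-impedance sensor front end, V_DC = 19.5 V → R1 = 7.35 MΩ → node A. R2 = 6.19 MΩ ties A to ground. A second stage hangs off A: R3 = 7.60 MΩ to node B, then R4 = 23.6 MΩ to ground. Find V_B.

V_B ≈ 6.09 V

The second stage (R3 + R4 = 31.20 MΩ) loads node A in parallel with R2.
R2 ‖ (R3+R4) = 5.165 MΩ.
First divider: V_A = V_DC · 5.165/(7.35 + 5.165) = 8.048 V.
V_B = V_A × 0.7564 = 6.088 V.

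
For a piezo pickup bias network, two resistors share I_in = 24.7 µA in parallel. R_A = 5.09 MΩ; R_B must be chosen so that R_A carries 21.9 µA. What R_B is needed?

In a two-way split, I_A/I_in = R_B/(R_A + R_B).
21.9/24.7 = R_B/(R_A + R_B) → R_B = R_A · (0.8866)/(1 − 0.8866) = 5.09 × 7.821 = 39.81 MΩ.

R_B ≈ 39.8 MΩ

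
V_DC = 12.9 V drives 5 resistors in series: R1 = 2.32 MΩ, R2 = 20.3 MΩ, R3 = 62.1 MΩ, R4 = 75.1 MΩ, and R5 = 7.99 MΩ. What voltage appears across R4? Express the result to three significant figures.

Total series resistance ΣR = 2.32 + 20.3 + 62.1 + 75.1 + 7.99 = 167.8 MΩ.
V = V_DC · R/ΣR = 12.9 × 0.4475 = 5.773 V.

V ≈ 5.77 V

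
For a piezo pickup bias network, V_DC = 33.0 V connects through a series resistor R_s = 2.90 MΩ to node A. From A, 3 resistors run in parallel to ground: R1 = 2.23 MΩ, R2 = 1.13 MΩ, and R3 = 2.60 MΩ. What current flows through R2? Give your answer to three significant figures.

Parallel bank: R_p = 1/(1/2.23 + 1/1.13 + 1/2.60) = 0.5821 MΩ.
V_A by voltage divider: V_A = 33.0 × 0.5821/(2.90 + 0.5821) = 5.516 V.
I(R2) = V_A / R2 = 5.516/1.13 = 4.882 µA.
(Check via current divider: I_total = 9.477 µA; share G_k/ΣG = 0.5151 → same result.)

I ≈ 4.88 µA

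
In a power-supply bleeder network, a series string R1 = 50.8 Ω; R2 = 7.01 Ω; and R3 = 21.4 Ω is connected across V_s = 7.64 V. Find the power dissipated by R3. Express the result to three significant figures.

ΣR = 79.21 Ω → I = 7.64/79.21 = 0.09645 A.
P(R3) = I²·R3 = (0.09645)² × 21.4 = 0.1991 W.

P ≈ 0.199 W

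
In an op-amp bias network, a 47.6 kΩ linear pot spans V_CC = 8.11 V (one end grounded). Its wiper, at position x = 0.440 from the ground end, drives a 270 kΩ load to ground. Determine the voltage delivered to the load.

Lower segment x·R_p = 20.94 kΩ; upper segment (1−x)·R_p = 26.66 kΩ.
(x·R_p) ‖ R_L = 19.44 kΩ.
V_out = 8.11 × 19.44/(26.66 + 19.44) = 3.420 V.

V_out ≈ 3.42 V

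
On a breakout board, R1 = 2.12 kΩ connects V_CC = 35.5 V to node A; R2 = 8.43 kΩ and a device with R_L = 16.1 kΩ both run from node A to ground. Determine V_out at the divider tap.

First combine the lower leg with the load: R2 ‖ R_L = 5.533 kΩ.
Voltage divider with the loaded lower leg: V_out = 35.5 × 5.533/(2.12 + 5.533) = 35.5 × 0.7230 = 25.67 V.

V_out ≈ 25.7 V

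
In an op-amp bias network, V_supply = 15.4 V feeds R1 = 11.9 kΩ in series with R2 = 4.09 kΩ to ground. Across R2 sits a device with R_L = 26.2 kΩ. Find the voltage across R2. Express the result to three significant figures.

R2 ‖ R_L = (4.09 × 26.2)/(4.09 + 26.2) = 3.538 kΩ.
Then V_out = V_supply · R2'/(R1 + R2') = 15.4 × 3.538/15.44 = 3.529 V.
(Unloaded it would be 3.94 V; the load pulls it down.)

V_out ≈ 3.53 V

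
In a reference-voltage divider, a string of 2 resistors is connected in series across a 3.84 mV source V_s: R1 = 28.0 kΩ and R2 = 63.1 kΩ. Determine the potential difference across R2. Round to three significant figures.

V ≈ 2.66 mV

ΣR = 28.0 + 63.1 = 91.10 kΩ.
V = V_s · R/ΣR = 3.84 × 0.6926 = 2.660 mV.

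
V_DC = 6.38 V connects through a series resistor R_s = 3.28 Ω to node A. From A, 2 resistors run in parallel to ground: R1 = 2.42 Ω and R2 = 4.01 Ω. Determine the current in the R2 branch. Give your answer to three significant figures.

I ≈ 0.501 A

Combine the parallel branches: R_p = (1/2.42 + 1/4.01)⁻¹ = 1.509 Ω.
V_A by voltage divider: V_A = 6.38 × 1.509/(3.28 + 1.509) = 2.011 V.
I(R2) = V_A / R2 = 2.011/4.01 = 0.5014 A.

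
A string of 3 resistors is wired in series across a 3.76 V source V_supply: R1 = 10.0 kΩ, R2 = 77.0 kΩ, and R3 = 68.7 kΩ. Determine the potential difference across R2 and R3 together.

V ≈ 3.52 V

ΣR = 10.0 + 77.0 + 68.7 = 155.7 kΩ.
R_{R2..R3} = 77.0 + 68.7 = 145.7 kΩ.
V = V_supply · R/ΣR = 3.76 × 0.9358 = 3.519 V.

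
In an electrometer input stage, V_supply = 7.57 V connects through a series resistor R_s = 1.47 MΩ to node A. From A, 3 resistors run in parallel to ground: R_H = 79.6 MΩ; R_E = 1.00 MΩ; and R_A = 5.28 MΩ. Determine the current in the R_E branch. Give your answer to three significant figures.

I ≈ 2.74 µA

Equivalent of the parallel group: R_p = 0.8320 MΩ.
Node voltage V_A = V_supply · R_p/(R_s + R_p) = 7.57 × 0.3614 = 2.736 V.
Branch current I = V_A/R_E = 2.736/1.00 = 2.736 µA.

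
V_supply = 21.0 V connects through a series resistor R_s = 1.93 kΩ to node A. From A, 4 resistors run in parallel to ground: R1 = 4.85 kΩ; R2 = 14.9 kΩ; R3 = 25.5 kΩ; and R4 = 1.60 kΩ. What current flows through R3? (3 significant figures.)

Parallel bank: R_p = 1/(1/4.85 + 1/14.9 + 1/25.5 + 1/1.60) = 1.067 kΩ.
V_A = 21.0 × 1.067/2.997 = 7.475 V.
Branch current I = V_A/R3 = 7.475/25.5 = 0.2931 mA.

I ≈ 0.293 mA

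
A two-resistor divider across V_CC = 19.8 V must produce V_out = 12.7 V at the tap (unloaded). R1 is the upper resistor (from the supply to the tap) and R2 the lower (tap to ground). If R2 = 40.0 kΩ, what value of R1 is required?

V_out/V_CC = R2/(R1+R2) = 0.6414.
So R1 = R2 · (V_CC/V_out − 1) = 40.0 × (19.8/12.7 − 1) = 40.0 × 0.5591 = 22.36 kΩ.

R1 ≈ 22.4 kΩ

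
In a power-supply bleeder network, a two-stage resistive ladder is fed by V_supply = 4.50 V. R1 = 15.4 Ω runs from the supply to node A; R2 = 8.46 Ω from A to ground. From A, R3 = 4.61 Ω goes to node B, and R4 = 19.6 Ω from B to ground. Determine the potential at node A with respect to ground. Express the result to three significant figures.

V_A ≈ 1.30 V

The second stage (R3 + R4 = 24.21 Ω) loads node A in parallel with R2.
Effective lower resistance at A: R2 ‖ 24.21 = 6.269 Ω.
So V_A = 4.50 × 0.2893 = 1.302 V.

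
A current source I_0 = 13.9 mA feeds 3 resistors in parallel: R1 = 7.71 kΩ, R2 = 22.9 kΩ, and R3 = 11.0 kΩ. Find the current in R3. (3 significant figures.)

ΣG = 1/7.71 + 1/22.9 + 1/11.0 = 0.2643.
Current divider: I(R3) = I_0 · G_k/ΣG = 13.9 × (0.09091/0.2643) = 13.9 × 0.3440 = 4.781 mA.

I ≈ 4.78 mA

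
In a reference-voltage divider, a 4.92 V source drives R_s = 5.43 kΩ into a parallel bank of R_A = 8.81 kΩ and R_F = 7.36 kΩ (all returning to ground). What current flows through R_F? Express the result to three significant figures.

I ≈ 0.284 mA

Parallel bank: R_p = 1/(1/8.81 + 1/7.36) = 4.010 kΩ.
V_A = 4.92 × 4.010/9.440 = 2.090 V.
I(R_F) = V_A / R_F = 2.090/7.36 = 0.2840 mA.
(Equivalently: I_total = 0.5212 mA, then current-divider fraction G_k/ΣG = 0.5448.)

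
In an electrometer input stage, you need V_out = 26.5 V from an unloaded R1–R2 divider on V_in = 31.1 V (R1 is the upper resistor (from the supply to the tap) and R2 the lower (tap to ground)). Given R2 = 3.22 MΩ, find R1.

V_out/V_in = R2/(R1+R2) = 0.8521.
R1 = R2·(1/k − 1) = 3.22 × 0.1736 = 0.5589 MΩ.

R1 ≈ 0.559 MΩ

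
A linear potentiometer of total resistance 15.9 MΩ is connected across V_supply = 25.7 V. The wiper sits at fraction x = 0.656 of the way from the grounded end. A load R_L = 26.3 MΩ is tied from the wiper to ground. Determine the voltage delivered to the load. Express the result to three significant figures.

V_out ≈ 14.8 V

Split the track: R_lower = x·R_p = 10.43 MΩ, R_upper = (1−x)·R_p = 5.470 MΩ.
R_L loads the lower segment: effective lower R = 7.468 MΩ.
Loaded-divider output: V_out = 25.7 × 0.5772 = 14.84 V.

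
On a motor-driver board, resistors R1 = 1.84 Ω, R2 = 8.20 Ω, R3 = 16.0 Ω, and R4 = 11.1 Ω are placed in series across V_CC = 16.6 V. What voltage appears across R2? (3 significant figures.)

V ≈ 3.67 V

Series total: ΣR = 1.84 + 8.20 + 16.0 + 11.1 = 37.14 Ω.
Voltage divider: V = V_CC · (8.200 / 37.14) = 16.6 × 0.2208 = 3.665 V.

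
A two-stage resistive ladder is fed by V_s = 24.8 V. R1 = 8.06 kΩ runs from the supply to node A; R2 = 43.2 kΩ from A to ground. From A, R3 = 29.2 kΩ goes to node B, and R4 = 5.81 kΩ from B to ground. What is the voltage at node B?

Looking into the second stage from A: R3 + R4 = 35.01 kΩ appears in parallel with R2.
R2 ‖ (R3+R4) = 19.34 kΩ.
So V_A = 24.8 × 0.7058 = 17.50 V.
V_B = V_A × 0.1660 = 2.905 V.

V_B ≈ 2.90 V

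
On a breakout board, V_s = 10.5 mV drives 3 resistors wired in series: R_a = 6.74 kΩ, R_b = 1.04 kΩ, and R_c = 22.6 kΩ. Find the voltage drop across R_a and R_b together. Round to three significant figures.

Series total: ΣR = 6.74 + 1.04 + 22.6 = 30.38 kΩ.
R_{R_a..R_b} = 6.74 + 1.04 = 7.780 kΩ.
By the voltage-divider rule, V = 10.5 × 7.780/30.38 = 2.689 mV.

V ≈ 2.69 mV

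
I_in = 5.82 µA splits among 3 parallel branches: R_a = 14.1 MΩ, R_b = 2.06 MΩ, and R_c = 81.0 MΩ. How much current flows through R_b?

I ≈ 4.97 µA

Total conductance ΣG = 1/14.1 + 1/2.06 + 1/81.0 = 0.5687 (units of 1/MΩ).
By the current-divider rule, I = I_in · G_k/ΣG = 5.82 × 0.8536 = 4.968 µA.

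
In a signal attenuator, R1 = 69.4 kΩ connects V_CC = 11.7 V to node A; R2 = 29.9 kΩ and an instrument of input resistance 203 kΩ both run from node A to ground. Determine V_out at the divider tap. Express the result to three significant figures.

R2 ‖ R_L = (29.9 × 203)/(29.9 + 203) = 26.06 kΩ.
Voltage divider with the loaded lower leg: V_out = 11.7 × 26.06/(69.4 + 26.06) = 11.7 × 0.2730 = 3.194 V.
(Unloaded it would be 3.52 V; the load pulls it down.)

V_out ≈ 3.19 V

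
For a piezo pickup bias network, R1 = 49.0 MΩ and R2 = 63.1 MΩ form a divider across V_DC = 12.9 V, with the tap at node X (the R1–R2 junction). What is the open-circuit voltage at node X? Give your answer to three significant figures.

Open-circuit (no load on X): V_th = V_DC · R2/(R1 + R2) = 12.9 × 63.1/(49.00 + 63.1) = 7.261 V.

V_th ≈ 7.26 V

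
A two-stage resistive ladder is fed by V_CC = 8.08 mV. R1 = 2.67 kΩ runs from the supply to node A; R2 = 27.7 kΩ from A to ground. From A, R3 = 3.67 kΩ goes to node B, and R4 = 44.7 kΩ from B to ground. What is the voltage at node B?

V_B ≈ 6.48 mV

The second stage (R3 + R4 = 48.37 kΩ) loads node A in parallel with R2.
R2 ‖ (R3+R4) = 17.61 kΩ.
So V_A = 8.08 × 0.8684 = 7.016 mV.
Then the unloaded second divider: V_B = V_A × R4/(R3+R4) = 7.016 × 0.9241 = 6.484 mV.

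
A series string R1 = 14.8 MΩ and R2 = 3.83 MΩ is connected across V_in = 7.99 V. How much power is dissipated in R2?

P ≈ 0.704 µW

Series current I = V_in/ΣR = 7.99/18.63 = 0.4289 µA.
P = I²R = 0.1839 × 3.83 = 0.7045 µW.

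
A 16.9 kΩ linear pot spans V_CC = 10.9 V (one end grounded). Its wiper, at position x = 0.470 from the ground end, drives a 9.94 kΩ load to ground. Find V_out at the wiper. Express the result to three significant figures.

V_out ≈ 3.60 V

Split the track: R_lower = x·R_p = 7.943 kΩ, R_upper = (1−x)·R_p = 8.957 kΩ.
Lower segment in parallel with the load: 7.943 ‖ 9.94 = 4.415 kΩ.
V_out = 10.9 × 4.415/(8.957 + 4.415) = 3.599 V.
(Unloaded: V_out = x·V_CC = 5.12 V.)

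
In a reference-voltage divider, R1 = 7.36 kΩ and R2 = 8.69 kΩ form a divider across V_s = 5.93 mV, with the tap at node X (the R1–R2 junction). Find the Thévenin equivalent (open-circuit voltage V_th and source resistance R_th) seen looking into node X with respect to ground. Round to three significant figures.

Open-circuit (no load on X): V_th = V_s · R2/(R1 + R2) = 5.93 × 8.69/(7.360 + 8.69) = 3.211 mV.
Zeroing V_s shorts the top of R1 to ground, so R_th = R1 ‖ R2 = 3.985 kΩ.

V_th ≈ 3.21 mV, R_th ≈ 3.98 kΩ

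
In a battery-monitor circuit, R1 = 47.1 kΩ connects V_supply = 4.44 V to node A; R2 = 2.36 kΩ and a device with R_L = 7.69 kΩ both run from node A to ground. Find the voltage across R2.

First combine the lower leg with the load: R2 ‖ R_L = 1.806 kΩ.
Voltage divider with the loaded lower leg: V_out = 4.44 × 1.806/(47.1 + 1.806) = 4.44 × 0.03692 = 0.1639 V.

V_out ≈ 0.164 V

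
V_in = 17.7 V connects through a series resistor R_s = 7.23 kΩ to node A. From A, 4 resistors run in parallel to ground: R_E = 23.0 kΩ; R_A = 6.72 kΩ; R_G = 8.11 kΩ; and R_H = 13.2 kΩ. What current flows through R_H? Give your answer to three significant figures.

I ≈ 0.350 mA

Equivalent of the parallel group: R_p = 2.555 kΩ.
V_A = 17.7 × 2.555/9.785 = 4.622 V.
I(R_H) = V_A / R_H = 4.622/13.2 = 0.3502 mA.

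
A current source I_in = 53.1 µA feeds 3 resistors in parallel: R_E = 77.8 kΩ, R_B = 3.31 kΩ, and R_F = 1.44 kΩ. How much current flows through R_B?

I ≈ 15.9 µA

Total conductance ΣG = 1/77.8 + 1/3.31 + 1/1.44 = 1.009 (units of 1/kΩ).
Current divider: I(R_B) = I_in · G_k/ΣG = 53.1 × (0.3021/1.009) = 53.1 × 0.2993 = 15.89 µA.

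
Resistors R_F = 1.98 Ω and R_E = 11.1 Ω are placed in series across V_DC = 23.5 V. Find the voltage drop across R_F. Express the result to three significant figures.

V ≈ 3.56 V

Series total: ΣR = 1.98 + 11.1 = 13.08 Ω.
V = V_DC · R/ΣR = 23.5 × 0.1514 = 3.557 V.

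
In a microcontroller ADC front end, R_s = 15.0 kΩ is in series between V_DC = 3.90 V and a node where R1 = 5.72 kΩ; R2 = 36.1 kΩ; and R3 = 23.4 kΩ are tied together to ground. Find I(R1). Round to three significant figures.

Parallel bank: R_p = 1/(1/5.72 + 1/36.1 + 1/23.4) = 4.077 kΩ.
V_A by voltage divider: V_A = 3.90 × 4.077/(15.0 + 4.077) = 0.8335 V.
Branch current I = V_A/R1 = 0.8335/5.72 = 0.1457 mA.
(Check via current divider: I_total = 0.2044 mA; share G_k/ΣG = 0.7128 → same result.)

I ≈ 0.146 mA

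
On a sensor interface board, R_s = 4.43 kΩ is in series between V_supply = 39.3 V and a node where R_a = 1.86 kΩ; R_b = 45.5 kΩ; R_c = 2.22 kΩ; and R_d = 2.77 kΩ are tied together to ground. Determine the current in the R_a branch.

I ≈ 2.99 mA

Equivalent of the parallel group: R_p = 0.7294 kΩ.
V_A = 39.3 × 0.7294/5.159 = 5.556 V.
I(R_a) = V_A / R_a = 5.556/1.86 = 2.987 mA.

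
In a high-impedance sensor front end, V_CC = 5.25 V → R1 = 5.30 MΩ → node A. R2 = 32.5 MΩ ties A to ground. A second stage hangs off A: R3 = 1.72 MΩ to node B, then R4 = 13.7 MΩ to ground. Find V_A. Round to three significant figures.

V_A ≈ 3.48 V

Looking into the second stage from A: R3 + R4 = 15.42 MΩ appears in parallel with R2.
Effective lower resistance at A: R2 ‖ 15.42 = 10.46 MΩ.
V_A = 5.25 × 10.46/(5.30 + 10.46) = 3.484 V.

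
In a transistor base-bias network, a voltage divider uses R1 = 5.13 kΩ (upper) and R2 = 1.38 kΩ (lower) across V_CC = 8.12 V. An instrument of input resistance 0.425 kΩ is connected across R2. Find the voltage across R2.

V_out ≈ 0.484 V

First combine the lower leg with the load: R2 ‖ R_L = 0.3249 kΩ.
Voltage divider with the loaded lower leg: V_out = 8.12 × 0.3249/(5.13 + 0.3249) = 8.12 × 0.05957 = 0.4837 V.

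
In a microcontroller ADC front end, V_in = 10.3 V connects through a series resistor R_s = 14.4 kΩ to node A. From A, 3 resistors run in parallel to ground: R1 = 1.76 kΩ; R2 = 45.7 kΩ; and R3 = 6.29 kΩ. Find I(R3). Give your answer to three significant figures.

I ≈ 0.139 mA

Parallel bank: R_p = 1/(1/1.76 + 1/45.7 + 1/6.29) = 1.335 kΩ.
Node voltage V_A = V_in · R_p/(R_s + R_p) = 10.3 × 0.08484 = 0.8739 V.
Branch current I = V_A/R3 = 0.8739/6.29 = 0.1389 mA.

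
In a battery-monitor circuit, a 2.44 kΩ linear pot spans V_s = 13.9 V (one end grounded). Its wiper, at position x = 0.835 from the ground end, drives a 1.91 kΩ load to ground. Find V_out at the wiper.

V_out ≈ 9.87 V

The pot divides into 0.4026 kΩ above the wiper and 2.037 kΩ below.
Lower segment in parallel with the load: 2.037 ‖ 1.91 = 0.9858 kΩ.
Then V_out = V_s · 0.9858/(0.4026 + 0.9858) = 9.869 V.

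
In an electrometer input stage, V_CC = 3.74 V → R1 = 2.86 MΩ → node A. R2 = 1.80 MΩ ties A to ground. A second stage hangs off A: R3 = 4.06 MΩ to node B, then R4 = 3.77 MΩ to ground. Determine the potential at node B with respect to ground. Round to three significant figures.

Looking into the second stage from A: R3 + R4 = 7.830 MΩ appears in parallel with R2.
R2 ‖ (R3+R4) = 1.464 MΩ.
First divider: V_A = V_CC · 1.464/(2.86 + 1.464) = 1.266 V.
Stage 2 is unloaded, so V_B = V_A · R4/(R3+R4) = 1.266 × 3.77/7.830 = 0.6096 V.

V_B ≈ 0.610 V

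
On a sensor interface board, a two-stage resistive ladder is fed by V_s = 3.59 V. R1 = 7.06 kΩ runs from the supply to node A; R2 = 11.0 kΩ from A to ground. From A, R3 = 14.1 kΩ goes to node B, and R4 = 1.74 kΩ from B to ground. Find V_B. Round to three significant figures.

The second stage (R3 + R4 = 15.84 kΩ) loads node A in parallel with R2.
R2 ‖ (R3+R4) = 6.492 kΩ.
V_A = 3.59 × 6.492/(7.06 + 6.492) = 1.720 V.
Stage 2 is unloaded, so V_B = V_A · R4/(R3+R4) = 1.720 × 1.74/15.84 = 0.1889 V.

V_B ≈ 0.189 V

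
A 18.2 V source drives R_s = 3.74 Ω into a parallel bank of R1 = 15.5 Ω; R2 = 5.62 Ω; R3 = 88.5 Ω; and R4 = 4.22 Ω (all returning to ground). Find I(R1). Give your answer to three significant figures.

Combine the parallel branches: R_p = (1/15.5 + 1/5.62 + 1/88.5 + 1/4.22)⁻¹ = 2.038 Ω.
V_A = 18.2 × 2.038/5.778 = 6.419 V.
I(R1) = V_A / R1 = 6.419/15.5 = 0.4141 A.

I ≈ 0.414 A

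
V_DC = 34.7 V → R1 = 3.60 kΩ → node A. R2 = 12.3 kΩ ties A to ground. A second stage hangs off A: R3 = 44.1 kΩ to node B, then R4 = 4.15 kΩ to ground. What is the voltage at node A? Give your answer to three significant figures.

V_A ≈ 25.4 V

Looking into the second stage from A: R3 + R4 = 48.25 kΩ appears in parallel with R2.
Effective lower resistance at A: R2 ‖ 48.25 = 9.801 kΩ.
V_A = 34.7 × 9.801/(3.60 + 9.801) = 25.38 V.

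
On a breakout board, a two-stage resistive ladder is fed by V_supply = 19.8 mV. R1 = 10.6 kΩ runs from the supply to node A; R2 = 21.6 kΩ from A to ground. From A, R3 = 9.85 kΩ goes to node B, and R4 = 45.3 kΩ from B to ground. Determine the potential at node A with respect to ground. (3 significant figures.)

V_A ≈ 11.8 mV

Node A sees R2 in parallel with the series input of stage 2, R3 + R4 = 55.15 kΩ.
Effective lower resistance at A: R2 ‖ 55.15 = 15.52 kΩ.
First divider: V_A = V_supply · 15.52/(10.6 + 15.52) = 11.77 mV.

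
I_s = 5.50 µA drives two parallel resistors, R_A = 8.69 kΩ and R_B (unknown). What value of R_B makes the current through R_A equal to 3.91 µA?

The fraction through R_A equals R_B/(R_A+R_B).
3.91/5.50 = R_B/(R_A + R_B) → R_B = R_A · (0.7109)/(1 − 0.7109) = 8.69 × 2.459 = 21.37 kΩ.

R_B ≈ 21.4 kΩ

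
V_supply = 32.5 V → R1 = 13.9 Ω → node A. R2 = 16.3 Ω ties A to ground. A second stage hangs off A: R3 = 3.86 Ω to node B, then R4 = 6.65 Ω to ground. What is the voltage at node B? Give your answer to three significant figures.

V_B ≈ 6.48 V

Node A sees R2 in parallel with the series input of stage 2, R3 + R4 = 10.51 Ω.
Effective lower resistance at A: R2 ‖ 10.51 = 6.390 Ω.
V_A = 32.5 × 6.390/(13.9 + 6.390) = 10.24 V.
Stage 2 is unloaded, so V_B = V_A · R4/(R3+R4) = 10.24 × 6.65/10.51 = 6.476 V.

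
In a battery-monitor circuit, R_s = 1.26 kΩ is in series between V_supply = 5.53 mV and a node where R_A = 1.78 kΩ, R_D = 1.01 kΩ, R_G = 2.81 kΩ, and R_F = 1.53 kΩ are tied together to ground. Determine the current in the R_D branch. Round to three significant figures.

I ≈ 1.30 µA

Parallel bank: R_p = 1/(1/1.78 + 1/1.01 + 1/2.81 + 1/1.53) = 0.3904 kΩ.
Node voltage V_A = V_supply · R_p/(R_s + R_p) = 5.53 × 0.2366 = 1.308 mV.
I(R_D) = V_A / R_D = 1.308/1.01 = 1.295 µA.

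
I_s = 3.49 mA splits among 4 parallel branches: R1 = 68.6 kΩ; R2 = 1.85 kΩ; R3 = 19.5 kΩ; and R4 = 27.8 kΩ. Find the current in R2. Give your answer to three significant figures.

I ≈ 2.94 mA

Total conductance ΣG = 1/68.6 + 1/1.85 + 1/19.5 + 1/27.8 = 0.6424 (units of 1/kΩ).
By the current-divider rule, I = I_s · G_k/ΣG = 3.49 × 0.8415 = 2.937 mA.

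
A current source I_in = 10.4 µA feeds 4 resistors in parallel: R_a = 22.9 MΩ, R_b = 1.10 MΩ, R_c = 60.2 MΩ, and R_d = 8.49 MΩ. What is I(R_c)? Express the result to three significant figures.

ΣG = 1/22.9 + 1/1.10 + 1/60.2 + 1/8.49 = 1.087.
R_c takes the fraction G_k/ΣG = 0.01661/1.087 = 0.01528, so I = 10.4 × 0.01528 = 0.1589 µA.

I ≈ 0.159 µA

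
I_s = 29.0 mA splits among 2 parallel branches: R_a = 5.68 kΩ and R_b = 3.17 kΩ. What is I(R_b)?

I ≈ 18.6 mA

Two-branch current divider: I_k = I_s · R_other/(R_1 + R_2).
So I = 29.0 × 5.68/8.850 = 18.61 mA.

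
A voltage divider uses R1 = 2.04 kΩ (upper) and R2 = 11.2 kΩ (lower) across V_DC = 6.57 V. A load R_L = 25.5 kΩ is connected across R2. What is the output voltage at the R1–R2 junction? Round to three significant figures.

R2 ‖ R_L = (11.2 × 25.5)/(11.2 + 25.5) = 7.782 kΩ.
Voltage divider with the loaded lower leg: V_out = 6.57 × 7.782/(2.04 + 7.782) = 6.57 × 0.7923 = 5.205 V.
(Unloaded it would be 5.56 V; the load pulls it down.)

V_out ≈ 5.21 V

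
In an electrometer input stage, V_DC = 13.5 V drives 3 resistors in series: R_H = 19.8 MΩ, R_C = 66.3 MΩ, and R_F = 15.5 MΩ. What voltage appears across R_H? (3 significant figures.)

Total series resistance ΣR = 19.8 + 66.3 + 15.5 = 101.6 MΩ.
By the voltage-divider rule, V = 13.5 × 19.80/101.6 = 2.631 V.

V ≈ 2.63 V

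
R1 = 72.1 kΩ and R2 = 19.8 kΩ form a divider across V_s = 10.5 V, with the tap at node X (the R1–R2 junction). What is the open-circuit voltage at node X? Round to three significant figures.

V_th ≈ 2.26 V

Open-circuit (no load on X): V_th = V_s · R2/(R1 + R2) = 10.5 × 19.8/(72.10 + 19.8) = 2.262 V.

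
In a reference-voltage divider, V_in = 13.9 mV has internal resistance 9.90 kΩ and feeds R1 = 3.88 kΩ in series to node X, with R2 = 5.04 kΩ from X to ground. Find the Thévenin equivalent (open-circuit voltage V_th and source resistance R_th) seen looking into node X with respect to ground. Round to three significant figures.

R1' = 9.90 + 3.88 = 13.78 kΩ (source resistance + R1).
Open-circuit (no load on X): V_th = V_in · R2/(R1' + R2) = 13.9 × 5.04/(13.78 + 5.04) = 3.722 mV.
With V_in suppressed (replaced by a short), R_th = R1' ‖ R2 = (13.78 × 5.04)/(13.78 + 5.04) = 3.690 kΩ.

V_th ≈ 3.72 mV, R_th ≈ 3.69 kΩ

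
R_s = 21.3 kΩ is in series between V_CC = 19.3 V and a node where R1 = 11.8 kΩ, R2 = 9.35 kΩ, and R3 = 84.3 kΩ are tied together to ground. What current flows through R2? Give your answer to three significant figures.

I ≈ 0.387 mA

Parallel bank: R_p = 1/(1/11.8 + 1/9.35 + 1/84.3) = 4.913 kΩ.
V_A by voltage divider: V_A = 19.3 × 4.913/(21.3 + 4.913) = 3.617 V.
I(R2) = V_A / R2 = 3.617/9.35 = 0.3869 mA.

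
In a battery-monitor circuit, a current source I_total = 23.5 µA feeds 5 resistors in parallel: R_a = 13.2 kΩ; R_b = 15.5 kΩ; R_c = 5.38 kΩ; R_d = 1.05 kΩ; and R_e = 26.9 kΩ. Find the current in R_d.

I ≈ 17.0 µA

ΣG = 1/13.2 + 1/15.5 + 1/5.38 + 1/1.05 + 1/26.9 = 1.316.
By the current-divider rule, I = I_total · G_k/ΣG = 23.5 × 0.7239 = 17.01 µA.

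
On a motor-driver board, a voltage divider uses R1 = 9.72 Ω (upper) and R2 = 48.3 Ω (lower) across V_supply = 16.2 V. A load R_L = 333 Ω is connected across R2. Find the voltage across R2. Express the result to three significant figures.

The load sits in parallel with R2, giving an effective lower resistance R2' = R2·R_L/(R2+R_L) = 42.18 Ω.
Then V_out = V_supply · R2'/(R1 + R2') = 16.2 × 42.18/51.90 = 13.17 V.
(Unloaded it would be 13.5 V; the load pulls it down.)

V_out ≈ 13.2 V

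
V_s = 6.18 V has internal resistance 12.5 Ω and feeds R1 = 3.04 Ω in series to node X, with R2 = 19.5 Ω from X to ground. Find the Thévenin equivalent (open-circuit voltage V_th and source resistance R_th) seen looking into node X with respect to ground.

R1' = 12.5 + 3.04 = 15.54 Ω (source resistance + R1).
Open-circuit (no load on X): V_th = V_s · R2/(R1' + R2) = 6.18 × 19.5/(15.54 + 19.5) = 3.439 V.
Looking into X with the source shorted: R_th = R1'·R2/(R1'+R2) = 15.54 × 19.5/35.04 = 8.648 Ω.

V_th ≈ 3.44 V, R_th ≈ 8.65 Ω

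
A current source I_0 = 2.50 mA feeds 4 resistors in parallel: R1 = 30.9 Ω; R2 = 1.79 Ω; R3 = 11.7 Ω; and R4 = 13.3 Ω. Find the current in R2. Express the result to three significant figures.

Total conductance ΣG = 1/30.9 + 1/1.79 + 1/11.7 + 1/13.3 = 0.7517 (units of 1/Ω).
By the current-divider rule, I = I_0 · G_k/ΣG = 2.50 × 0.7432 = 1.858 mA.

I ≈ 1.86 mA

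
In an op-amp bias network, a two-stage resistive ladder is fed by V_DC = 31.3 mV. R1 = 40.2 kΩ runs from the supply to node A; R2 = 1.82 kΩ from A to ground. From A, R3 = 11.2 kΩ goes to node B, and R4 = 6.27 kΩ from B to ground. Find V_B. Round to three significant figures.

Looking into the second stage from A: R3 + R4 = 17.47 kΩ appears in parallel with R2.
R2 ‖ (R3+R4) = 1.648 kΩ.
First divider: V_A = V_DC · 1.648/(40.2 + 1.648) = 1.233 mV.
V_B = V_A × 0.3589 = 0.4425 mV.

V_B ≈ 0.442 mV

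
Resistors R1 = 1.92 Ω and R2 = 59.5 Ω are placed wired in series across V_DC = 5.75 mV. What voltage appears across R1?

V ≈ 0.180 mV

ΣR = 1.92 + 59.5 = 61.42 Ω.
V = V_DC · R/ΣR = 5.75 × 0.03126 = 0.1797 mV.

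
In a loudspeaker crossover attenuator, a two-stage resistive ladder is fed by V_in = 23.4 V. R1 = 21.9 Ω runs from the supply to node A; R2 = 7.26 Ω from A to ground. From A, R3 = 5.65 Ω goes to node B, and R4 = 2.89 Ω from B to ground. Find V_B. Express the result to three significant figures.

Looking into the second stage from A: R3 + R4 = 8.540 Ω appears in parallel with R2.
R2 ‖ (R3+R4) = 3.924 Ω.
V_A = 23.4 × 3.924/(21.9 + 3.924) = 3.556 V.
V_B = V_A × 0.3384 = 1.203 V.

V_B ≈ 1.20 V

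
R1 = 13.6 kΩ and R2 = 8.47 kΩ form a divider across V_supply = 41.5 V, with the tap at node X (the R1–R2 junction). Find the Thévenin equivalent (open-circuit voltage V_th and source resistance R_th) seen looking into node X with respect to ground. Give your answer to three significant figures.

V_th ≈ 15.9 V, R_th ≈ 5.22 kΩ

V_th is the unloaded tap voltage: V_supply · R2/(R1+R2) = 41.5 × 0.3838 = 15.93 V.
Looking into X with the source shorted: R_th = R1·R2/(R1+R2) = 13.60 × 8.47/22.07 = 5.219 kΩ.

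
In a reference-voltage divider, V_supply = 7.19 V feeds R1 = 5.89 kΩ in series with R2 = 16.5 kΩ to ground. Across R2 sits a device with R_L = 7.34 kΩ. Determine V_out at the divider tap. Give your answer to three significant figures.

R2 ‖ R_L = (16.5 × 7.34)/(16.5 + 7.34) = 5.080 kΩ.
Then V_out = V_supply · R2'/(R1 + R2') = 7.19 × 5.080/10.97 = 3.330 V.

V_out ≈ 3.33 V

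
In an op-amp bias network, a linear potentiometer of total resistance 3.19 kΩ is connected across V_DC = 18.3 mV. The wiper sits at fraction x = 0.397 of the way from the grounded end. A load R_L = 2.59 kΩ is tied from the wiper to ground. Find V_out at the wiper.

Lower segment x·R_p = 1.266 kΩ; upper segment (1−x)·R_p = 1.924 kΩ.
Lower segment in parallel with the load: 1.266 ‖ 2.59 = 0.8505 kΩ.
Loaded-divider output: V_out = 18.3 × 0.3066 = 5.611 mV.
(Unloaded: V_out = x·V_DC = 7.27 mV.)

V_out ≈ 5.61 mV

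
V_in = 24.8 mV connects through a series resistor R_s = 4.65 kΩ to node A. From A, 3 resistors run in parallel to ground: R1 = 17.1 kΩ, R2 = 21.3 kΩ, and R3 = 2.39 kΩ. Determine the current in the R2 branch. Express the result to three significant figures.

Combine the parallel branches: R_p = (1/17.1 + 1/21.3 + 1/2.39)⁻¹ = 1.909 kΩ.
Node voltage V_A = V_in · R_p/(R_s + R_p) = 24.8 × 0.2910 = 7.218 mV.
I(R2) = V_A / R2 = 7.218/21.3 = 0.3389 µA.

I ≈ 0.339 µA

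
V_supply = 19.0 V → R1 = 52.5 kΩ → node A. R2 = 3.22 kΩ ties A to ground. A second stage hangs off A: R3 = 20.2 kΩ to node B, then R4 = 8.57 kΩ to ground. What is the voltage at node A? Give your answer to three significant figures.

V_A ≈ 0.993 V

The second stage (R3 + R4 = 28.77 kΩ) loads node A in parallel with R2.
R2 ‖ (R3+R4) = 2.896 kΩ.
V_A = 19.0 × 2.896/(52.5 + 2.896) = 0.9932 V.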